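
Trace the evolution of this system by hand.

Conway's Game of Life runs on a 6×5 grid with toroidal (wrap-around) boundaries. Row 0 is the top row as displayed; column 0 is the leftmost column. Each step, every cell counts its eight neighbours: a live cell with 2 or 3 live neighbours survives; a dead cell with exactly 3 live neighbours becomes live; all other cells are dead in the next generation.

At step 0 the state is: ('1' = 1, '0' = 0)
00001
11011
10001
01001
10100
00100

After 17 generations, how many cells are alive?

t=0: 00001
11011
10001
01001
10100
00100
t=1: 01101
01010
00100
01011
10110
01010
t=2: 01001
11010
11001
11001
10000
00000
t=3: 01101
00010
00010
00000
11001
10000
t=4: 11111
00011
00000
10001
11001
00110
t=5: 11000
01000
10010
01001
01100
00000
t=6: 11000
01101
11101
01011
11100
10100
t=7: 00011
00001
00000
00000
00000
00101
t=8: 10001
00011
00000
00000
00000
00001
t=9: 10000
10011
00000
00000
00000
10001
t=10: 01010
10001
00001
00000
00000
10001
t=11: 01010
10011
10001
00000
00000
10001
t=12: 01110
01110
10010
00000
00000
10001
t=13: 00000
10000
01011
00000
00000
11111
t=14: 00110
10001
10001
00000
11111
11111
t=15: 00000
11000
10001
00100
00000
00000
t=16: 00000
11001
10001
00000
00000
00000
t=17: 10000
01001
01001
00000
00000
00000

5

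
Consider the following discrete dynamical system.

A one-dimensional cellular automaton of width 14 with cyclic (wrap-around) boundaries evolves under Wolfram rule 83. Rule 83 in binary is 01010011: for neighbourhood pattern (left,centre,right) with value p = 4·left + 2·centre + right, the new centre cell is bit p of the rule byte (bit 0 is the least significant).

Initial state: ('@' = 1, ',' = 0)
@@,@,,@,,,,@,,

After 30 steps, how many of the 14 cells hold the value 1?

0) @@,@,,@,,,,@,,
1) ,@,,@@,@@@@,@@
2) ,,@@,@,,,,@,,@
3) @@,@,,@@@@,@@,
4) ,@,,@@,,,@,,@,
5) @,@@,@@@@,@@,@
6) @,,@,,,,@,,@,,
7) ,@@,@@@@,@@,@@
8) ,,@,,,,@,,@,,@
9) @@,@@@@,@@,@@,
10) ,@,,,,@,,@,,@,
11) @,@@@@,@@,@@,@
12) @,,,,@,,@,,@,,
13) ,@@@@,@@,@@,@@
14) ,,,,@,,@,,@,,@
15) @@@@,@@,@@,@@,
16) ,,,@,,@,,@,,@,
17) @@@,@@,@@,@@,@
18) ,,@,,@,,@,,@,,
19) @@,@@,@@,@@,@@
20) ,@,,@,,@,,@,,,
21) @,@@,@@,@@,@@@
22) @,,@,,@,,@,,,,
23) ,@@,@@,@@,@@@@
24) ,,@,,@,,@,,,,@
25) @@,@@,@@,@@@@,
26) ,@,,@,,@,,,,@,
27) @,@@,@@,@@@@,@
28) @,,@,,@,,,,@,,
29) ,@@,@@,@@@@,@@
30) ,,@,,@,,,,@,,@

4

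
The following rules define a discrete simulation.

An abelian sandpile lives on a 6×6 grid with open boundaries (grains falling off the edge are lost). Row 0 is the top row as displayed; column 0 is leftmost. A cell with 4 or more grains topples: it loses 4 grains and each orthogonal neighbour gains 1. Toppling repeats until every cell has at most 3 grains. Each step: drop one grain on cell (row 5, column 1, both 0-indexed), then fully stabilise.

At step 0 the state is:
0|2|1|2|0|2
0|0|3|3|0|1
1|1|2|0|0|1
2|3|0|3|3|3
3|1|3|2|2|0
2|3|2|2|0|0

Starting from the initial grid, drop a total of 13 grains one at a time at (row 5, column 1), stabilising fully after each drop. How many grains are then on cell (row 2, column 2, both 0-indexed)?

step 0: 0|2|1|2|0|2
0|0|3|3|0|1
1|1|2|0|0|1
2|3|0|3|3|3
3|1|3|2|2|0
2|3|2|2|0|0
step 1: 0|2|1|2|0|2
0|0|3|3|0|1
1|1|2|0|0|1
2|3|0|3|3|3
3|2|3|2|2|0
3|0|3|2|0|0
step 2: 0|2|1|2|0|2
0|0|3|3|0|1
1|1|2|0|0|1
2|3|0|3|3|3
3|2|3|2|2|0
3|1|3|2|0|0
step 3: 0|2|1|2|0|2
0|0|3|3|0|1
1|1|2|0|0|1
2|3|0|3|3|3
3|2|3|2|2|0
3|2|3|2|0|0
step 4: 0|2|1|2|0|2
0|0|3|3|0|1
1|1|2|0|0|1
2|3|0|3|3|3
3|2|3|2|2|0
3|3|3|2|0|0
step 5: 0|2|1|2|0|2
0|0|3|3|0|1
2|2|2|0|0|1
0|1|2|3|3|3
2|2|1|3|2|0
1|3|1|3|0|0
step 6: 0|2|1|2|0|2
0|0|3|3|0|1
2|2|2|0|0|1
0|1|2|3|3|3
2|3|1|3|2|0
2|0|2|3|0|0
step 7: 0|2|1|2|0|2
0|0|3|3|0|1
2|2|2|0|0|1
0|1|2|3|3|3
2|3|1|3|2|0
2|1|2|3|0|0
step 8: 0|2|1|2|0|2
0|0|3|3|0|1
2|2|2|0|0|1
0|1|2|3|3|3
2|3|1|3|2|0
2|2|2|3|0|0
step 9: 0|2|1|2|0|2
0|0|3|3|0|1
2|2|2|0|0|1
0|1|2|3|3|3
2|3|1|3|2|0
2|3|2|3|0|0
step 10: 0|2|1|2|0|2
0|0|3|3|0|1
2|2|2|0|0|1
0|2|2|3|3|3
3|0|2|3|2|0
3|1|3|3|0|0
step 11: 0|2|1|2|0|2
0|0|3|3|0|1
2|2|2|0|0|1
0|2|2|3|3|3
3|0|2|3|2|0
3|2|3|3|0|0
step 12: 0|2|1|2|0|2
0|0|3|3|0|1
2|2|2|0|0|1
0|2|2|3|3|3
3|0|2|3|2|0
3|3|3|3|0|0
step 13: 0|2|1|2|0|2
0|0|3|3|0|1
2|2|3|1|1|2
1|3|0|2|2|0
0|3|1|3|0|2
1|2|2|1|2|0

3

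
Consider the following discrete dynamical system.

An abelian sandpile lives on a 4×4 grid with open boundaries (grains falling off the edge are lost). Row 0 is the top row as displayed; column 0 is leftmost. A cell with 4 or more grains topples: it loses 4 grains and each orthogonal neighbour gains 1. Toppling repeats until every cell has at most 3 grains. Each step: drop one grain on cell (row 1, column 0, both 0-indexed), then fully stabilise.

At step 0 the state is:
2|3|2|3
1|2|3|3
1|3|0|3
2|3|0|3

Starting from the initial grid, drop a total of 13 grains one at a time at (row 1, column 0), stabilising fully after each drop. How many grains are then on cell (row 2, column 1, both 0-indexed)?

3

0) 2|3|2|3
1|2|3|3
1|3|0|3
2|3|0|3
1) 2|3|2|3
2|2|3|3
1|3|0|3
2|3|0|3
2) 2|3|2|3
3|2|3|3
1|3|0|3
2|3|0|3
3) 3|3|2|3
0|3|3|3
2|3|0|3
2|3|0|3
4) 3|3|2|3
1|3|3|3
2|3|0|3
2|3|0|3
5) 3|3|2|3
2|3|3|3
2|3|0|3
2|3|0|3
6) 3|3|2|3
3|3|3|3
2|3|0|3
2|3|0|3
7) 1|2|1|1
3|3|2|2
1|2|3|1
0|1|2|0
8) 2|3|1|1
1|0|3|2
2|3|3|1
0|1|2|0
9) 2|3|1|1
2|0|3|2
2|3|3|1
0|1|2|0
10) 2|3|1|1
3|0|3|2
2|3|3|1
0|1|2|0
11) 3|3|1|1
0|1|3|2
3|3|3|1
0|1|2|0
12) 3|3|1|1
1|1|3|2
3|3|3|1
0|1|2|0
13) 3|3|1|1
2|1|3|2
3|3|3|1
0|1|2|0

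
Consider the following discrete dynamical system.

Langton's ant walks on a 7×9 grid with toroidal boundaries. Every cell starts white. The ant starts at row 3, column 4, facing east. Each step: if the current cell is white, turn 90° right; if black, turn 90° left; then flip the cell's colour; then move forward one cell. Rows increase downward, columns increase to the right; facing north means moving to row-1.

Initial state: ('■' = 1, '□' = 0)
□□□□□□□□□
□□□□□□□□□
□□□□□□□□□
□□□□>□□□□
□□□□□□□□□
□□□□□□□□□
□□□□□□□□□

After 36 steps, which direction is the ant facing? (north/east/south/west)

0) □□□□□□□□□
□□□□□□□□□
□□□□□□□□□
□□□□>□□□□
□□□□□□□□□
□□□□□□□□□
□□□□□□□□□
1) □□□□□□□□□
□□□□□□□□□
□□□□□□□□□
□□□□■□□□□
□□□□v□□□□
□□□□□□□□□
□□□□□□□□□
2) □□□□□□□□□
□□□□□□□□□
□□□□□□□□□
□□□□■□□□□
□□□<■□□□□
□□□□□□□□□
□□□□□□□□□
3) □□□□□□□□□
□□□□□□□□□
□□□□□□□□□
□□□^■□□□□
□□□■■□□□□
□□□□□□□□□
□□□□□□□□□
4) □□□□□□□□□
□□□□□□□□□
□□□□□□□□□
□□□■>□□□□
□□□■■□□□□
□□□□□□□□□
□□□□□□□□□
5) □□□□□□□□□
□□□□□□□□□
□□□□^□□□□
□□□■□□□□□
□□□■■□□□□
□□□□□□□□□
□□□□□□□□□
6) □□□□□□□□□
□□□□□□□□□
□□□□■>□□□
□□□■□□□□□
□□□■■□□□□
□□□□□□□□□
□□□□□□□□□
7) □□□□□□□□□
□□□□□□□□□
□□□□■■□□□
□□□■□v□□□
□□□■■□□□□
□□□□□□□□□
□□□□□□□□□
8) □□□□□□□□□
□□□□□□□□□
□□□□■■□□□
□□□■<■□□□
□□□■■□□□□
□□□□□□□□□
□□□□□□□□□
9) □□□□□□□□□
□□□□□□□□□
□□□□^■□□□
□□□■■■□□□
□□□■■□□□□
□□□□□□□□□
□□□□□□□□□
10) □□□□□□□□□
□□□□□□□□□
□□□<□■□□□
□□□■■■□□□
□□□■■□□□□
□□□□□□□□□
□□□□□□□□□
11) □□□□□□□□□
□□□^□□□□□
□□□■□■□□□
□□□■■■□□□
□□□■■□□□□
□□□□□□□□□
□□□□□□□□□
12) □□□□□□□□□
□□□■>□□□□
□□□■□■□□□
□□□■■■□□□
□□□■■□□□□
□□□□□□□□□
□□□□□□□□□
13) □□□□□□□□□
□□□■■□□□□
□□□■v■□□□
□□□■■■□□□
□□□■■□□□□
□□□□□□□□□
□□□□□□□□□
14) □□□□□□□□□
□□□■■□□□□
□□□<■■□□□
□□□■■■□□□
□□□■■□□□□
□□□□□□□□□
□□□□□□□□□
15) □□□□□□□□□
□□□■■□□□□
□□□□■■□□□
□□□v■■□□□
□□□■■□□□□
□□□□□□□□□
□□□□□□□□□
16) □□□□□□□□□
□□□■■□□□□
□□□□■■□□□
□□□□>■□□□
□□□■■□□□□
□□□□□□□□□
□□□□□□□□□
17) □□□□□□□□□
□□□■■□□□□
□□□□^■□□□
□□□□□■□□□
□□□■■□□□□
□□□□□□□□□
□□□□□□□□□
18) □□□□□□□□□
□□□■■□□□□
□□□<□■□□□
□□□□□■□□□
□□□■■□□□□
□□□□□□□□□
□□□□□□□□□
19) □□□□□□□□□
□□□^■□□□□
□□□■□■□□□
□□□□□■□□□
□□□■■□□□□
□□□□□□□□□
□□□□□□□□□
20) □□□□□□□□□
□□<□■□□□□
□□□■□■□□□
□□□□□■□□□
□□□■■□□□□
□□□□□□□□□
□□□□□□□□□
21) □□^□□□□□□
□□■□■□□□□
□□□■□■□□□
□□□□□■□□□
□□□■■□□□□
□□□□□□□□□
□□□□□□□□□
22) □□■>□□□□□
□□■□■□□□□
□□□■□■□□□
□□□□□■□□□
□□□■■□□□□
□□□□□□□□□
□□□□□□□□□
23) □□■■□□□□□
□□■v■□□□□
□□□■□■□□□
□□□□□■□□□
□□□■■□□□□
□□□□□□□□□
□□□□□□□□□
24) □□■■□□□□□
□□<■■□□□□
□□□■□■□□□
□□□□□■□□□
□□□■■□□□□
□□□□□□□□□
□□□□□□□□□
25) □□■■□□□□□
□□□■■□□□□
□□v■□■□□□
□□□□□■□□□
□□□■■□□□□
□□□□□□□□□
□□□□□□□□□
26) □□■■□□□□□
□□□■■□□□□
□<■■□■□□□
□□□□□■□□□
□□□■■□□□□
□□□□□□□□□
□□□□□□□□□
27) □□■■□□□□□
□^□■■□□□□
□■■■□■□□□
□□□□□■□□□
□□□■■□□□□
□□□□□□□□□
□□□□□□□□□
28) □□■■□□□□□
□■>■■□□□□
□■■■□■□□□
□□□□□■□□□
□□□■■□□□□
□□□□□□□□□
□□□□□□□□□
29) □□■■□□□□□
□■■■■□□□□
□■v■□■□□□
□□□□□■□□□
□□□■■□□□□
□□□□□□□□□
□□□□□□□□□
30) □□■■□□□□□
□■■■■□□□□
□■□>□■□□□
□□□□□■□□□
□□□■■□□□□
□□□□□□□□□
□□□□□□□□□
31) □□■■□□□□□
□■■^■□□□□
□■□□□■□□□
□□□□□■□□□
□□□■■□□□□
□□□□□□□□□
□□□□□□□□□
32) □□■■□□□□□
□■<□■□□□□
□■□□□■□□□
□□□□□■□□□
□□□■■□□□□
□□□□□□□□□
□□□□□□□□□
33) □□■■□□□□□
□■□□■□□□□
□■v□□■□□□
□□□□□■□□□
□□□■■□□□□
□□□□□□□□□
□□□□□□□□□
34) □□■■□□□□□
□■□□■□□□□
□<■□□■□□□
□□□□□■□□□
□□□■■□□□□
□□□□□□□□□
□□□□□□□□□
35) □□■■□□□□□
□■□□■□□□□
□□■□□■□□□
□v□□□■□□□
□□□■■□□□□
□□□□□□□□□
□□□□□□□□□
36) □□■■□□□□□
□■□□■□□□□
□□■□□■□□□
<■□□□■□□□
□□□■■□□□□
□□□□□□□□□
□□□□□□□□□

west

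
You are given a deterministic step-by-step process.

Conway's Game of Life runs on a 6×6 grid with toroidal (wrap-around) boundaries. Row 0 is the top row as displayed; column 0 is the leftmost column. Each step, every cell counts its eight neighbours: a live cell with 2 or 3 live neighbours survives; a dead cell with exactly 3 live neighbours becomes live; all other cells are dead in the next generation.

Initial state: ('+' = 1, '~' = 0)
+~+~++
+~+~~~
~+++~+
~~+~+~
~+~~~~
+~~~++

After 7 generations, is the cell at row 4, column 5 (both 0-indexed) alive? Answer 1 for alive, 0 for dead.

1

[0] +~+~++
+~+~~~
~+++~+
~~+~+~
~+~~~~
+~~~++
[1] ~~~~+~
~~~~~~
+~~~++
+~~~+~
++~++~
~~~++~
[2] ~~~++~
~~~~+~
+~~~+~
~~~~~~
+++~~~
~~+~~~
[3] ~~~++~
~~~~+~
~~~~~+
+~~~~+
~++~~~
~~+~~~
[4] ~~~++~
~~~+++
+~~~++
++~~~+
+++~~~
~++~~~
[5] ~~~~~+
+~~~~~
~+~+~~
~~+~+~
~~~~~+
+~~~~~
[6] +~~~~+
+~~~~~
~+++~~
~~+++~
~~~~~+
+~~~~+
[7] ~+~~~~
+~+~~+
~+~~+~
~+~~+~
+~~+~+
~~~~+~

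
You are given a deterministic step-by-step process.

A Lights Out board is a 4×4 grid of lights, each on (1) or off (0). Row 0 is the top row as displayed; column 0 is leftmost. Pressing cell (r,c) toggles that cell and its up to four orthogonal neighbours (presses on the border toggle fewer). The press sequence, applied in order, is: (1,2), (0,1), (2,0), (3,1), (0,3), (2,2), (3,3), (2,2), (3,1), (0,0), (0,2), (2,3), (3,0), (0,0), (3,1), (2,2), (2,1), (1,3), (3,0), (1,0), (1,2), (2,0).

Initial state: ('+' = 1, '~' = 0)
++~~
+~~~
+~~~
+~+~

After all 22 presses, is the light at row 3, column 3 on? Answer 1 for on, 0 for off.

0

0) ++~~
+~~~
+~~~
+~+~
1) +++~
++++
+~+~
+~+~
2) ~~~~
+~++
+~+~
+~+~
3) ~~~~
~~++
~++~
~~+~
4) ~~~~
~~++
~~+~
++~~
5) ~~++
~~+~
~~+~
++~~
6) ~~++
~~~~
~+~+
+++~
7) ~~++
~~~~
~+~~
++~+
8) ~~++
~~+~
~~++
++++
9) ~~++
~~+~
~+++
~~~+
10) ++++
+~+~
~+++
~~~+
11) +~~~
+~~~
~+++
~~~+
12) +~~~
+~~+
~+~~
~~~~
13) +~~~
+~~+
++~~
++~~
14) ~+~~
~~~+
++~~
++~~
15) ~+~~
~~~+
+~~~
~~+~
16) ~+~~
~~++
++++
~~~~
17) ~+~~
~+++
~~~+
~+~~
18) ~+~+
~+~~
~~~~
~+~~
19) ~+~+
~+~~
+~~~
+~~~
20) ++~+
+~~~
~~~~
+~~~
21) ++++
++++
~~+~
+~~~
22) ++++
~+++
+++~
~~~~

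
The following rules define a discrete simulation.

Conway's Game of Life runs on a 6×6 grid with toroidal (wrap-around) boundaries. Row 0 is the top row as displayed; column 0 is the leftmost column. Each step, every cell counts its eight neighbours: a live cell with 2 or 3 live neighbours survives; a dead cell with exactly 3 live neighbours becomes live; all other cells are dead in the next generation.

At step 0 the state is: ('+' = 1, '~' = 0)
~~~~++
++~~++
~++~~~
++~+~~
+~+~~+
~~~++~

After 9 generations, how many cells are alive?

2

[0] ~~~~++
++~~++
~++~~~
++~+~~
+~+~~+
~~~++~
[1] ~~~~~~
~++++~
~~~++~
~~~+~+
+~+~~+
+~~+~~
[2] ~+~~+~
~~+~+~
~~~~~+
+~++~+
++++~+
++~~~+
[3] ~++++~
~~~+++
+++~~+
~~~+~~
~~~+~~
~~~+~~
[4] ~~~~~+
~~~~~~
+++~~+
++~++~
~~+++~
~~~~~~
[5] ~~~~~~
~+~~~+
~~++++
~~~~~~
~++~++
~~~++~
[6] ~~~~+~
+~++~+
+~++++
++~~~~
~~+~++
~~++++
[7] ++~~~~
+~+~~~
~~~~~~
~~~~~~
~~+~~~
~~+~~~
[8] +~+~~~
+~~~~~
~~~~~~
~~~~~~
~~~~~~
~~+~~~
[9] ~~~~~~
~+~~~~
~~~~~~
~~~~~~
~~~~~~
~+~~~~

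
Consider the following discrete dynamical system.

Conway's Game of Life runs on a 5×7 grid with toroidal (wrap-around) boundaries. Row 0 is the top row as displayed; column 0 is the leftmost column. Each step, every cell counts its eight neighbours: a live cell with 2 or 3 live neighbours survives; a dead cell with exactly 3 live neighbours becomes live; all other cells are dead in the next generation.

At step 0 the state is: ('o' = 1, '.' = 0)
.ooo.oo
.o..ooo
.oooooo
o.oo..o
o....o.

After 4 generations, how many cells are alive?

[0] .ooo.oo
.o..ooo
.oooooo
o.oo..o
o....o.
[1] .ooo...
.......
.......
.......
.....o.
[2] ..o....
..o....
.......
.......
..o....
[3] .ooo...
.......
.......
.......
.......
[4] ..o....
..o....
.......
.......
..o....

3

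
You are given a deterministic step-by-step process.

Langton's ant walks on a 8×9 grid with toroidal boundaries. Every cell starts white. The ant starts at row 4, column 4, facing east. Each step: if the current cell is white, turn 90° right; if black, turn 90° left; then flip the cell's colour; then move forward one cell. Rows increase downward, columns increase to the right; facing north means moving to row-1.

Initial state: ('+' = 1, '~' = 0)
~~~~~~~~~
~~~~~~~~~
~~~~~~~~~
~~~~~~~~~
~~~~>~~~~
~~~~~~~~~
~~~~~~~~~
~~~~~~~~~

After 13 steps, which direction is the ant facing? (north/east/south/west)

south

0) ~~~~~~~~~
~~~~~~~~~
~~~~~~~~~
~~~~~~~~~
~~~~>~~~~
~~~~~~~~~
~~~~~~~~~
~~~~~~~~~
1) ~~~~~~~~~
~~~~~~~~~
~~~~~~~~~
~~~~~~~~~
~~~~+~~~~
~~~~v~~~~
~~~~~~~~~
~~~~~~~~~
2) ~~~~~~~~~
~~~~~~~~~
~~~~~~~~~
~~~~~~~~~
~~~~+~~~~
~~~<+~~~~
~~~~~~~~~
~~~~~~~~~
3) ~~~~~~~~~
~~~~~~~~~
~~~~~~~~~
~~~~~~~~~
~~~^+~~~~
~~~++~~~~
~~~~~~~~~
~~~~~~~~~
4) ~~~~~~~~~
~~~~~~~~~
~~~~~~~~~
~~~~~~~~~
~~~+>~~~~
~~~++~~~~
~~~~~~~~~
~~~~~~~~~
5) ~~~~~~~~~
~~~~~~~~~
~~~~~~~~~
~~~~^~~~~
~~~+~~~~~
~~~++~~~~
~~~~~~~~~
~~~~~~~~~
6) ~~~~~~~~~
~~~~~~~~~
~~~~~~~~~
~~~~+>~~~
~~~+~~~~~
~~~++~~~~
~~~~~~~~~
~~~~~~~~~
7) ~~~~~~~~~
~~~~~~~~~
~~~~~~~~~
~~~~++~~~
~~~+~v~~~
~~~++~~~~
~~~~~~~~~
~~~~~~~~~
8) ~~~~~~~~~
~~~~~~~~~
~~~~~~~~~
~~~~++~~~
~~~+<+~~~
~~~++~~~~
~~~~~~~~~
~~~~~~~~~
9) ~~~~~~~~~
~~~~~~~~~
~~~~~~~~~
~~~~^+~~~
~~~+++~~~
~~~++~~~~
~~~~~~~~~
~~~~~~~~~
10) ~~~~~~~~~
~~~~~~~~~
~~~~~~~~~
~~~<~+~~~
~~~+++~~~
~~~++~~~~
~~~~~~~~~
~~~~~~~~~
11) ~~~~~~~~~
~~~~~~~~~
~~~^~~~~~
~~~+~+~~~
~~~+++~~~
~~~++~~~~
~~~~~~~~~
~~~~~~~~~
12) ~~~~~~~~~
~~~~~~~~~
~~~+>~~~~
~~~+~+~~~
~~~+++~~~
~~~++~~~~
~~~~~~~~~
~~~~~~~~~
13) ~~~~~~~~~
~~~~~~~~~
~~~++~~~~
~~~+v+~~~
~~~+++~~~
~~~++~~~~
~~~~~~~~~
~~~~~~~~~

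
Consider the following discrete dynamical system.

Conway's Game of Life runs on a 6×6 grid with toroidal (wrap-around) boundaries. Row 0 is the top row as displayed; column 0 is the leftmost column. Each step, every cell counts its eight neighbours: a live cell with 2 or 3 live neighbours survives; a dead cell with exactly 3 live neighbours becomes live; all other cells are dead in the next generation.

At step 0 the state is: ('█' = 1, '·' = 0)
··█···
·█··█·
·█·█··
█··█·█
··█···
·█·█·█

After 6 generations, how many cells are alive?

8

k=0  ··█···
·█··█·
·█·█··
█··█·█
··█···
·█·█·█
k=1  █████·
·█·█··
·█·█·█
██·██·
·███·█
·█·█··
k=2  █···█·
·····█
·█·█·█
······
·····█
·····█
k=3  █···█·
·····█
█···█·
█···█·
······
█···██
k=4  █···█·
█···█·
█···█·
······
█···█·
█···█·
k=5  ██·██·
██·██·
······
······
······
██·██·
k=6  ······
██·██·
······
······
······
██·██·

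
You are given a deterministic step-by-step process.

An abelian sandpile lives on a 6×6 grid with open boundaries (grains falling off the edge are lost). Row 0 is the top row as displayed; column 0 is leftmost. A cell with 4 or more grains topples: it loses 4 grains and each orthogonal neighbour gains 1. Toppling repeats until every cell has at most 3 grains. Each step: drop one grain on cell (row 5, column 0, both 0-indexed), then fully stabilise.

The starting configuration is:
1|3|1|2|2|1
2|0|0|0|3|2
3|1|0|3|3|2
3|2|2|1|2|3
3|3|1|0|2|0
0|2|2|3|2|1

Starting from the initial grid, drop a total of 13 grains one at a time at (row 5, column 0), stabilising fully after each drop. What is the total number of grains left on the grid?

61

0) 1|3|1|2|2|1
2|0|0|0|3|2
3|1|0|3|3|2
3|2|2|1|2|3
3|3|1|0|2|0
0|2|2|3|2|1
1) 1|3|1|2|2|1
2|0|0|0|3|2
3|1|0|3|3|2
3|2|2|1|2|3
3|3|1|0|2|0
1|2|2|3|2|1
2) 1|3|1|2|2|1
2|0|0|0|3|2
3|1|0|3|3|2
3|2|2|1|2|3
3|3|1|0|2|0
2|2|2|3|2|1
3) 1|3|1|2|2|1
2|0|0|0|3|2
3|1|0|3|3|2
3|2|2|1|2|3
3|3|1|0|2|0
3|2|2|3|2|1
4) 1|3|1|2|2|1
3|0|0|0|3|2
0|3|0|3|3|2
2|0|3|1|2|3
2|2|2|0|2|0
2|0|3|3|2|1
5) 1|3|1|2|2|1
3|0|0|0|3|2
0|3|0|3|3|2
2|0|3|1|2|3
2|2|2|0|2|0
3|0|3|3|2|1
6) 1|3|1|2|2|1
3|0|0|0|3|2
0|3|0|3|3|2
2|0|3|1|2|3
3|2|2|0|2|0
0|1|3|3|2|1
7) 1|3|1|2|2|1
3|0|0|0|3|2
0|3|0|3|3|2
2|0|3|1|2|3
3|2|2|0|2|0
1|1|3|3|2|1
8) 1|3|1|2|2|1
3|0|0|0|3|2
0|3|0|3|3|2
2|0|3|1|2|3
3|2|2|0|2|0
2|1|3|3|2|1
9) 1|3|1|2|2|1
3|0|0|0|3|2
0|3|0|3|3|2
2|0|3|1|2|3
3|2|2|0|2|0
3|1|3|3|2|1
10) 1|3|1|2|2|1
3|0|0|0|3|2
0|3|0|3|3|2
3|0|3|1|2|3
0|3|2|0|2|0
1|2|3|3|2|1
11) 1|3|1|2|2|1
3|0|0|0|3|2
0|3|0|3|3|2
3|0|3|1|2|3
0|3|2|0|2|0
2|2|3|3|2|1
12) 1|3|1|2|2|1
3|0|0|0|3|2
0|3|0|3|3|2
3|0|3|1|2|3
0|3|2|0|2|0
3|2|3|3|2|1
13) 1|3|1|2|2|1
3|0|0|0|3|2
0|3|0|3|3|2
3|0|3|1|2|3
1|3|2|0|2|0
0|3|3|3|2|1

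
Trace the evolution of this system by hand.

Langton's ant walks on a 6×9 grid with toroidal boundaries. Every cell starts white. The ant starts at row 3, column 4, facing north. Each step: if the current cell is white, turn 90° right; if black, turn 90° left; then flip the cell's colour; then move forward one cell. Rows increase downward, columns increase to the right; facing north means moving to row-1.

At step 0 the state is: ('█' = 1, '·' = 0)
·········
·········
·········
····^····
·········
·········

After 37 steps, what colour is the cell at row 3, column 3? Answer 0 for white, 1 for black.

0

t=0: ·········
·········
·········
····^····
·········
·········
t=1: ·········
·········
·········
····█>···
·········
·········
t=2: ·········
·········
·········
····██···
·····v···
·········
t=3: ·········
·········
·········
····██···
····<█···
·········
t=4: ·········
·········
·········
····^█···
····██···
·········
t=5: ·········
·········
·········
···<·█···
····██···
·········
t=6: ·········
·········
···^·····
···█·█···
····██···
·········
t=7: ·········
·········
···█>····
···█·█···
····██···
·········
t=8: ·········
·········
···██····
···█v█···
····██···
·········
t=9: ·········
·········
···██····
···<██···
····██···
·········
t=10: ·········
·········
···██····
····██···
···v██···
·········
t=11: ·········
·········
···██····
····██···
··<███···
·········
t=12: ·········
·········
···██····
··^·██···
··████···
·········
t=13: ·········
·········
···██····
··█>██···
··████···
·········
t=14: ·········
·········
···██····
··████···
··█v██···
·········
t=15: ·········
·········
···██····
··████···
··█·>█···
·········
t=16: ·········
·········
···██····
··██^█···
··█··█···
·········
t=17: ·········
·········
···██····
··█<·█···
··█··█···
·········
t=18: ·········
·········
···██····
··█··█···
··█v·█···
·········
t=19: ·········
·········
···██····
··█··█···
··<█·█···
·········
t=20: ·········
·········
···██····
··█··█···
···█·█···
··v······
t=21: ·········
·········
···██····
··█··█···
···█·█···
·<█······
t=22: ·········
·········
···██····
··█··█···
·^·█·█···
·██······
t=23: ·········
·········
···██····
··█··█···
·█>█·█···
·██······
t=24: ·········
·········
···██····
··█··█···
·███·█···
·█v······
t=25: ·········
·········
···██····
··█··█···
·███·█···
·█·>·····
t=26: ···v·····
·········
···██····
··█··█···
·███·█···
·█·█·····
t=27: ··<█·····
·········
···██····
··█··█···
·███·█···
·█·█·····
t=28: ··██·····
·········
···██····
··█··█···
·███·█···
·█^█·····
t=29: ··██·····
·········
···██····
··█··█···
·███·█···
·██>·····
t=30: ··██·····
·········
···██····
··█··█···
·██^·█···
·██······
t=31: ··██·····
·········
···██····
··█··█···
·█<··█···
·██······
t=32: ··██·····
·········
···██····
··█··█···
·█···█···
·█v······
t=33: ··██·····
·········
···██····
··█··█···
·█···█···
·█·>·····
t=34: ··█v·····
·········
···██····
··█··█···
·█···█···
·█·█·····
t=35: ··█·>····
·········
···██····
··█··█···
·█···█···
·█·█·····
t=36: ··█·█····
····v····
···██····
··█··█···
·█···█···
·█·█·····
t=37: ··█·█····
···<█····
···██····
··█··█···
·█···█···
·█·█·····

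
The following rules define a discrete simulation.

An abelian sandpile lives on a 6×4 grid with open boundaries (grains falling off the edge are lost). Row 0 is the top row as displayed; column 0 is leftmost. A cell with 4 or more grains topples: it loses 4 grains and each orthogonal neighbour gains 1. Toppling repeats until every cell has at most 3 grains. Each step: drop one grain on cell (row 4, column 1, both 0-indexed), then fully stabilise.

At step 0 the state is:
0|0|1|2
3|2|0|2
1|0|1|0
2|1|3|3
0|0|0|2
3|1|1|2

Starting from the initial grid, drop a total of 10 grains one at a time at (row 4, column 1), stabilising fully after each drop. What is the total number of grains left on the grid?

40

t=0: 0|0|1|2
3|2|0|2
1|0|1|0
2|1|3|3
0|0|0|2
3|1|1|2
t=1: 0|0|1|2
3|2|0|2
1|0|1|0
2|1|3|3
0|1|0|2
3|1|1|2
t=2: 0|0|1|2
3|2|0|2
1|0|1|0
2|1|3|3
0|2|0|2
3|1|1|2
t=3: 0|0|1|2
3|2|0|2
1|0|1|0
2|1|3|3
0|3|0|2
3|1|1|2
t=4: 0|0|1|2
3|2|0|2
1|0|1|0
2|2|3|3
1|0|1|2
3|2|1|2
t=5: 0|0|1|2
3|2|0|2
1|0|1|0
2|2|3|3
1|1|1|2
3|2|1|2
t=6: 0|0|1|2
3|2|0|2
1|0|1|0
2|2|3|3
1|2|1|2
3|2|1|2
t=7: 0|0|1|2
3|2|0|2
1|0|1|0
2|2|3|3
1|3|1|2
3|2|1|2
t=8: 0|0|1|2
3|2|0|2
1|0|1|0
2|3|3|3
2|0|2|2
3|3|1|2
t=9: 0|0|1|2
3|2|0|2
1|0|1|0
2|3|3|3
2|1|2|2
3|3|1|2
t=10: 0|0|1|2
3|2|0|2
1|0|1|0
2|3|3|3
2|2|2|2
3|3|1|2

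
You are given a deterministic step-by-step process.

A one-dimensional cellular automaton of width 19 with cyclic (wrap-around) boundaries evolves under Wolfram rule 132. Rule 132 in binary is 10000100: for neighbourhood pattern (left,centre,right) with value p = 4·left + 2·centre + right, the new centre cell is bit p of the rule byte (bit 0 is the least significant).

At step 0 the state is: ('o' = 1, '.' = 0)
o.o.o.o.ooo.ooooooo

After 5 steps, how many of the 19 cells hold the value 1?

[0] o.o.o.o.ooo.ooooooo
[1] ..o.o.o..o...oooooo
[2] ..o.o.o..o....oooo.
[3] ..o.o.o..o.....oo..
[4] ..o.o.o..o.........
[5] ..o.o.o..o.........

4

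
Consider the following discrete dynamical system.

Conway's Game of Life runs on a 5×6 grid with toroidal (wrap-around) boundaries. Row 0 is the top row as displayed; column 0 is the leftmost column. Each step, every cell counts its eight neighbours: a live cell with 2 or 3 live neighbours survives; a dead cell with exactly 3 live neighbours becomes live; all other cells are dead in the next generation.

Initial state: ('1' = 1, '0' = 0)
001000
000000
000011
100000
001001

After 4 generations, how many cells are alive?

k=0  001000
000000
000011
100000
001001
k=1  000000
000000
000001
100010
010000
k=2  000000
000000
000001
100001
000000
k=3  000000
000000
100001
100001
000000
k=4  000000
000000
100001
100001
000000

4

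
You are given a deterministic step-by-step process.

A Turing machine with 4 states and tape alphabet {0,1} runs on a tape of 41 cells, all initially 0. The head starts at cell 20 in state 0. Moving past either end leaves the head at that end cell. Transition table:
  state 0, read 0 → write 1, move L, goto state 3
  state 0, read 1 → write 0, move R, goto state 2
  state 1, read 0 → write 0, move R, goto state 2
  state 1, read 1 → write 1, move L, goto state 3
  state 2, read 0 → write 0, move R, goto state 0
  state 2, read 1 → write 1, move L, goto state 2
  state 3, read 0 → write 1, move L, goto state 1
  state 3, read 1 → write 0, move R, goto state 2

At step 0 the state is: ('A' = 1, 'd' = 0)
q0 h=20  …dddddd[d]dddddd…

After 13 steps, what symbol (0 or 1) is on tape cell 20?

0

t=0: q0 h=20  …dddddd[d]dddddd…
t=1: q3 h=19  …dddddd[d]Addddd…
t=2: q1 h=18  …dddddd[d]AAdddd…
t=3: q2 h=19  …dddddd[A]Addddd…
t=4: q2 h=18  …dddddd[d]AAdddd…
t=5: q0 h=19  …dddddd[A]Addddd…
t=6: q2 h=20  …dddddd[A]dddddd…
t=7: q2 h=19  …dddddd[d]Addddd…
t=8: q0 h=20  …dddddd[A]dddddd…
t=9: q2 h=21  …dddddd[d]dddddd…
t=10: q0 h=22  …dddddd[d]dddddd…
t=11: q3 h=21  …dddddd[d]Addddd…
t=12: q1 h=20  …dddddd[d]AAdddd…
t=13: q2 h=21  …dddddd[A]Addddd…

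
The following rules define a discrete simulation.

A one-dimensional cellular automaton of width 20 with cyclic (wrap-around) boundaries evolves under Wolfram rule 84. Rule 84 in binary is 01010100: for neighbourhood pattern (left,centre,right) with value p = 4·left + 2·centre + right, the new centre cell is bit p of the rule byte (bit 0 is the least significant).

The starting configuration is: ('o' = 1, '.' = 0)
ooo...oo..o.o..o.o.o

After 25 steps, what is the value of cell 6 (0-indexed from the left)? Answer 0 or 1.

step 0: ooo...oo..o.o..o.o.o
step 1: ..oo...oo.o.oo.o.o..
step 2: ...oo...o.o..o.o.oo.
step 3: ....oo..o.oo.o.o..oo
step 4: o....oo.o..o.o.oo..o
step 5: oo....o.oo.o.o..oo..
step 6: .oo...o..o.o.oo..oo.
step 7: ..oo..oo.o.o..oo..oo
step 8: o..oo..o.o.oo..oo..o
step 9: oo..oo.o.o..oo..oo..
step 10: .oo..o.o.oo..oo..oo.
step 11: ..oo.o.o..oo..oo..oo
step 12: o..o.o.oo..oo..oo..o
step 13: oo.o.o..oo..oo..oo..
step 14: .o.o.oo..oo..oo..oo.
step 15: .o.o..oo..oo..oo..oo
step 16: .o.oo..oo..oo..oo..o
step 17: .o..oo..oo..oo..oo.o
step 18: .oo..oo..oo..oo..o.o
step 19: ..oo..oo..oo..oo.o.o
step 20: o..oo..oo..oo..o.o.o
step 21: oo..oo..oo..oo.o.o..
step 22: .oo..oo..oo..o.o.oo.
step 23: ..oo..oo..oo.o.o..oo
step 24: o..oo..oo..o.o.oo..o
step 25: oo..oo..oo.o.o..oo..

0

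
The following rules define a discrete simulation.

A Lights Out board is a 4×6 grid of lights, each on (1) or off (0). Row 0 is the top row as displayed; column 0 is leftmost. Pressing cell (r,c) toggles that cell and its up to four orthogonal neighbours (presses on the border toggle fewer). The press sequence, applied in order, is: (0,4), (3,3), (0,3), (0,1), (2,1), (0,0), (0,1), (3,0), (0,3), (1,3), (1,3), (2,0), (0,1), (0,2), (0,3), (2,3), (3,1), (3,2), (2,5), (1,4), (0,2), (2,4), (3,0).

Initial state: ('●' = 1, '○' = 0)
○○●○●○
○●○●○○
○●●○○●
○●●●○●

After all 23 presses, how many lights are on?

0) ○○●○●○
○●○●○○
○●●○○●
○●●●○●
1) ○○●●○●
○●○●●○
○●●○○●
○●●●○●
2) ○○●●○●
○●○●●○
○●●●○●
○●○○●●
3) ○○○○●●
○●○○●○
○●●●○●
○●○○●●
4) ●●●○●●
○○○○●○
○●●●○●
○●○○●●
5) ●●●○●●
○●○○●○
●○○●○●
○○○○●●
6) ○○●○●●
●●○○●○
●○○●○●
○○○○●●
7) ●●○○●●
●○○○●○
●○○●○●
○○○○●●
8) ●●○○●●
●○○○●○
○○○●○●
●●○○●●
9) ●●●●○●
●○○●●○
○○○●○●
●●○○●●
10) ●●●○○●
●○●○○○
○○○○○●
●●○○●●
11) ●●●●○●
●○○●●○
○○○●○●
●●○○●●
12) ●●●●○●
○○○●●○
●●○●○●
○●○○●●
13) ○○○●○●
○●○●●○
●●○●○●
○●○○●●
14) ○●●○○●
○●●●●○
●●○●○●
○●○○●●
15) ○●○●●●
○●●○●○
●●○●○●
○●○○●●
16) ○●○●●●
○●●●●○
●●●○●●
○●○●●●
17) ○●○●●●
○●●●●○
●○●○●●
●○●●●●
18) ○●○●●●
○●●●●○
●○○○●●
●●○○●●
19) ○●○●●●
○●●●●●
●○○○○○
●●○○●○
20) ○●○●○●
○●●○○○
●○○○●○
●●○○●○
21) ○○●○○●
○●○○○○
●○○○●○
●●○○●○
22) ○○●○○●
○●○○●○
●○○●○●
●●○○○○
23) ○○●○○●
○●○○●○
○○○●○●
○○○○○○

6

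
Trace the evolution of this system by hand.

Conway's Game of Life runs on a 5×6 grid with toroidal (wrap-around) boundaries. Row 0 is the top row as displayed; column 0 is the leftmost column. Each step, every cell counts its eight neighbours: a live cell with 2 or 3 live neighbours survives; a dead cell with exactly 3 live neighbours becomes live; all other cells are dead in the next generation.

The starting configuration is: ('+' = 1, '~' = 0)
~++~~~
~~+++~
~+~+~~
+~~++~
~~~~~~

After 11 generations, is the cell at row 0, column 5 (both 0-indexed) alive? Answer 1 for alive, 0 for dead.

t=0: ~++~~~
~~+++~
~+~+~~
+~~++~
~~~~~~
t=1: ~++~~~
~~~~+~
~+~~~+
~~+++~
~+++~~
t=2: ~+~~~~
+++~~~
~~+~~+
+~~~+~
~~~~+~
t=3: +++~~~
+~+~~~
~~++~+
~~~++~
~~~~~+
t=4: +~+~~+
+~~~~+
~++~~+
~~++~+
++++++
t=5: ~~+~~~
~~+~+~
~+++~+
~~~~~~
~~~~~~
t=6: ~~~+~~
~~~~+~
~++++~
~~+~~~
~~~~~~
t=7: ~~~~~~
~~~~+~
~++~+~
~++~~~
~~~~~~
t=8: ~~~~~~
~~~+~~
~++~~~
~+++~~
~~~~~~
t=9: ~~~~~~
~~+~~~
~+~~~~
~+~+~~
~~+~~~
t=10: ~~~~~~
~~~~~~
~+~~~~
~+~~~~
~~+~~~
t=11: ~~~~~~
~~~~~~
~~~~~~
~++~~~
~~~~~~

0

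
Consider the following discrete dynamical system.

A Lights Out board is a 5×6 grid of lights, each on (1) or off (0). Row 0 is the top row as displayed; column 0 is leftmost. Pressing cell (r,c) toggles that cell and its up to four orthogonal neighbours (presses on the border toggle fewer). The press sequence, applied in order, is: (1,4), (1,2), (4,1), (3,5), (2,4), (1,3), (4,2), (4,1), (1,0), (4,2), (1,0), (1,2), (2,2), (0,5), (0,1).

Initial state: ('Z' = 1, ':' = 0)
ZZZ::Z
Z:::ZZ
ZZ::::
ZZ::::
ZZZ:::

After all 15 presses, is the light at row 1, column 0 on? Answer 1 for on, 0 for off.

step 0: ZZZ::Z
Z:::ZZ
ZZ::::
ZZ::::
ZZZ:::
step 1: ZZZ:ZZ
Z::Z::
ZZ::Z:
ZZ::::
ZZZ:::
step 2: ZZ::ZZ
ZZZ:::
ZZZ:Z:
ZZ::::
ZZZ:::
step 3: ZZ::ZZ
ZZZ:::
ZZZ:Z:
Z:::::
::::::
step 4: ZZ::ZZ
ZZZ:::
ZZZ:ZZ
Z:::ZZ
:::::Z
step 5: ZZ::ZZ
ZZZ:Z:
ZZZZ::
Z::::Z
:::::Z
step 6: ZZ:ZZZ
ZZ:Z::
ZZZ:::
Z::::Z
:::::Z
step 7: ZZ:ZZZ
ZZ:Z::
ZZZ:::
Z:Z::Z
:ZZZ:Z
step 8: ZZ:ZZZ
ZZ:Z::
ZZZ:::
ZZZ::Z
Z::Z:Z
step 9: :Z:ZZZ
:::Z::
:ZZ:::
ZZZ::Z
Z::Z:Z
step 10: :Z:ZZZ
:::Z::
:ZZ:::
ZZ:::Z
ZZZ::Z
step 11: ZZ:ZZZ
ZZ:Z::
ZZZ:::
ZZ:::Z
ZZZ::Z
step 12: ZZZZZZ
Z:Z:::
ZZ::::
ZZ:::Z
ZZZ::Z
step 13: ZZZZZZ
Z:::::
Z:ZZ::
ZZZ::Z
ZZZ::Z
step 14: ZZZZ::
Z::::Z
Z:ZZ::
ZZZ::Z
ZZZ::Z
step 15: :::Z::
ZZ:::Z
Z:ZZ::
ZZZ::Z
ZZZ::Z

1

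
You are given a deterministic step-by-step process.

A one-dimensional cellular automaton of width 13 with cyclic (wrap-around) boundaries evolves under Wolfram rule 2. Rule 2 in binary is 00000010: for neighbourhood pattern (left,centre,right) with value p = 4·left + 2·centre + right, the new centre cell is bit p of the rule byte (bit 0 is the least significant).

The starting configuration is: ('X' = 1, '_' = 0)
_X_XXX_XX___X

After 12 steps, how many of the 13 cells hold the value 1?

1

gen 0: _X_XXX_XX___X
gen 1: ___________X_
gen 2: __________X__
gen 3: _________X___
gen 4: ________X____
gen 5: _______X_____
gen 6: ______X______
gen 7: _____X_______
gen 8: ____X________
gen 9: ___X_________
gen 10: __X__________
gen 11: _X___________
gen 12: X____________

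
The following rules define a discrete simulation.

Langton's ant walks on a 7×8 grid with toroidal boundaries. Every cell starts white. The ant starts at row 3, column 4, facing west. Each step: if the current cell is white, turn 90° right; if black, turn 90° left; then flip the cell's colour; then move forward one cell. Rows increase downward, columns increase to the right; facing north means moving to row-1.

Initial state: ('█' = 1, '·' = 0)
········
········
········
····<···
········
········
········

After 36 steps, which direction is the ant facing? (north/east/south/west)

t=0: ········
········
········
····<···
········
········
········
t=1: ········
········
····^···
····█···
········
········
········
t=2: ········
········
····█>··
····█···
········
········
········
t=3: ········
········
····██··
····█v··
········
········
········
t=4: ········
········
····██··
····<█··
········
········
········
t=5: ········
········
····██··
·····█··
····v···
········
········
t=6: ········
········
····██··
·····█··
···<█···
········
········
t=7: ········
········
····██··
···^·█··
···██···
········
········
t=8: ········
········
····██··
···█>█··
···██···
········
········
t=9: ········
········
····██··
···███··
···█v···
········
········
t=10: ········
········
····██··
···███··
···█·>··
········
········
t=11: ········
········
····██··
···███··
···█·█··
·····v··
········
t=12: ········
········
····██··
···███··
···█·█··
····<█··
········
t=13: ········
········
····██··
···███··
···█^█··
····██··
········
t=14: ········
········
····██··
···███··
···██>··
····██··
········
t=15: ········
········
····██··
···██^··
···██···
····██··
········
t=16: ········
········
····██··
···█<···
···██···
····██··
········
t=17: ········
········
····██··
···█····
···█v···
····██··
········
t=18: ········
········
····██··
···█····
···█·>··
····██··
········
t=19: ········
········
····██··
···█····
···█·█··
····█v··
········
t=20: ········
········
····██··
···█····
···█·█··
····█·>·
········
t=21: ········
········
····██··
···█····
···█·█··
····█·█·
······v·
t=22: ········
········
····██··
···█····
···█·█··
····█·█·
·····<█·
t=23: ········
········
····██··
···█····
···█·█··
····█^█·
·····██·
t=24: ········
········
····██··
···█····
···█·█··
····██>·
·····██·
t=25: ········
········
····██··
···█····
···█·█^·
····██··
·····██·
t=26: ········
········
····██··
···█····
···█·██>
····██··
·····██·
t=27: ········
········
····██··
···█····
···█·███
····██·v
·····██·
t=28: ········
········
····██··
···█····
···█·███
····██<█
·····██·
t=29: ········
········
····██··
···█····
···█·█^█
····████
·····██·
t=30: ········
········
····██··
···█····
···█·<·█
····████
·····██·
t=31: ········
········
····██··
···█····
···█···█
····█v██
·····██·
t=32: ········
········
····██··
···█····
···█···█
····█·>█
·····██·
t=33: ········
········
····██··
···█····
···█··^█
····█··█
·····██·
t=34: ········
········
····██··
···█····
···█··█>
····█··█
·····██·
t=35: ········
········
····██··
···█···^
···█··█·
····█··█
·····██·
t=36: ········
········
····██··
>··█···█
···█··█·
····█··█
·····██·

east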